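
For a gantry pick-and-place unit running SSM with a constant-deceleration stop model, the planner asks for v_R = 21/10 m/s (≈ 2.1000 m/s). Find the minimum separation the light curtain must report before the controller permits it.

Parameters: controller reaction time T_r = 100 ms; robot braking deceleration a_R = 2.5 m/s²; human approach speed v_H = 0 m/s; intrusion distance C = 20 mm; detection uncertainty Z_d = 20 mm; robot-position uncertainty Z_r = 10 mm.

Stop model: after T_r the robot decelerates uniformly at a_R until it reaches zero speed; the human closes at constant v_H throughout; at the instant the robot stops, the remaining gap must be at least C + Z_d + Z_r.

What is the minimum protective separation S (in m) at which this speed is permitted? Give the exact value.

braking lasts T_s = (21/10)/(5/2) = 0.8400 s
robot covers v_R·T_r = 2.1000·0.1000 = 0.2100 m before braking
robot covers 2.1000·0.8400 − ½·2.5000·0.8400² = 0.8820 m while stopping
human closes 0.0000·0.9400 = 0.0000 m
residual clearance needed = 0.0200+0.0200+0.0100 = 0.0500 m
S_min ≈ 0.2100+0.8820+0.0000+0.0500  ⇒  S_min = 571/500 m

S_min = 571/500 m = 1.1420 m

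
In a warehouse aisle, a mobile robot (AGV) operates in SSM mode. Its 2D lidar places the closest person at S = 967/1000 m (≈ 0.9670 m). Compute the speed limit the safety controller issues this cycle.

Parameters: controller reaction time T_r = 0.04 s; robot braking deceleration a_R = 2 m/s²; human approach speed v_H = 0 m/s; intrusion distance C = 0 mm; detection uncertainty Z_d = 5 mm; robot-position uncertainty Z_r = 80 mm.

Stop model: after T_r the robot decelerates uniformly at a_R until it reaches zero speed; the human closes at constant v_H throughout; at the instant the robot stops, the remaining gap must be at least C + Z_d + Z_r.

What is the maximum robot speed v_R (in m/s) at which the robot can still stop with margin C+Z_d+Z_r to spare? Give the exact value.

collect terms ⇒ (1/4)·v_R² + (1/25)·v_R + (-441/500) = 0
  disc = (1/25)² − 4·(1/4)·(-441/500) = 2209/2500 ; √disc = 47/50
  v_R = (−(1/25) + 47/50) / (2·(1/4)) = 9/5 m/s
check:
braking lasts T_s = (9/5)/2 = 0.9000 s
robot in T_r: 1.8000·0.0400 = 0.0720 m
robot under decel: 1.8000²/(2·2.0000) = 0.8100 m
human over T_r+T_s: 0.0000·(0.0400+0.9000) = 0.0000 m
residual clearance needed = 0.0000+0.0050+0.0800 = 0.0850 m
sum ≈ 0.0720+0.8100+0.0000+0.0850 ≈ 0.9670 m = S ✓

v_R_max = 9/5 m/s = 1.8000 m/s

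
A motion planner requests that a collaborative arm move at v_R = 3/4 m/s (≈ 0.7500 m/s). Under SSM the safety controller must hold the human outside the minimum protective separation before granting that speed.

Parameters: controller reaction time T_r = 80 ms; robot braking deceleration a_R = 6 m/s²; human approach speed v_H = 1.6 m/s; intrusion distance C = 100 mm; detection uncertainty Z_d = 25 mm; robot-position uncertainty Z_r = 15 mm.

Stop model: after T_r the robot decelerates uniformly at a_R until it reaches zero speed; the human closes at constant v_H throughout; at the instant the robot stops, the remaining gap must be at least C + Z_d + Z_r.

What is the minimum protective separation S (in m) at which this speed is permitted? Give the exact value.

T_s = v_R/a_R = (3/4)/6 = 0.1250 s
robot in T_r: 0.7500·0.0800 = 0.0600 m
robot under decel: 0.7500²/(2·6.0000) = 0.0469 m
person approaches 1.6000·(0.0800+0.1250) = 0.3280 m
C+Z_d+Z_r = 0.1000+0.0250+0.0150 = 0.1400 m
S_min ≈ 0.0600+0.0469+0.3280+0.1400  ⇒  S_min = 4599/8000 m

S_min = 4599/8000 m = 0.5749 m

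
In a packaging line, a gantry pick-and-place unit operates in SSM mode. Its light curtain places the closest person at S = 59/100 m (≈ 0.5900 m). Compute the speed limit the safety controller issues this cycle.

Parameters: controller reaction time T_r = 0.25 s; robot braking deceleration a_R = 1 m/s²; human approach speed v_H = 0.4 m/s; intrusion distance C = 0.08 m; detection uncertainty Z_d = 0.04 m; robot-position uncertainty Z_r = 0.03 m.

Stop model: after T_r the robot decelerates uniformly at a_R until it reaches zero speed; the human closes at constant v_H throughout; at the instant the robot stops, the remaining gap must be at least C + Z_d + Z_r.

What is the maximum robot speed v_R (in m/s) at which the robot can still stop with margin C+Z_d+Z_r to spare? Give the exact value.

quadratic (1/2)·v² + (13/20)·v + (-17/50) = 0
  disc = (13/20)² − 4·(1/2)·(-17/50) = 441/400 ; √disc = 21/20
  v_R = (−(13/20) + 21/20) / (2·(1/2)) = 2/5 m/s
check:
T_s = v_R/a_R = (2/5)/1 = 0.4000 s
robot covers v_R·T_r = 0.4000·0.2500 = 0.1000 m before braking
robot under decel: 0.4000²/(2·1.0000) = 0.0800 m
person approaches 0.4000·(0.2500+0.4000) = 0.2600 m
residual clearance needed = 0.0800+0.0400+0.0300 = 0.1500 m
sum ≈ 0.1000+0.0800+0.2600+0.1500 ≈ 0.5900 m = S ✓

v_R_max = 2/5 m/s = 0.4000 m/s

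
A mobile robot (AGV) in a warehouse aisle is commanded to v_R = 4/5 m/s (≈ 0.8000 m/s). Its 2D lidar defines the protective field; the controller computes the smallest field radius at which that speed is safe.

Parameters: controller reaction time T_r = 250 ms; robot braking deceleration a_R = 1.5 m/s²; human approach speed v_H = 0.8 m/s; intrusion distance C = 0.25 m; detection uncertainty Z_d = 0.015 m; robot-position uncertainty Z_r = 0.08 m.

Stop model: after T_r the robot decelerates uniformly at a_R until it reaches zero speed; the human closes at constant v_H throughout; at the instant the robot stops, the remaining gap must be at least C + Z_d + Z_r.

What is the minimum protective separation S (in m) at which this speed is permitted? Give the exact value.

S_min = 277/200 m = 1.3850 m

stop time T_s = (4/5)/(3/2) = 0.5333 s
robot covers v_R·T_r = 0.8000·0.2500 = 0.2000 m before braking
robot under decel: 0.8000²/(2·1.5000) = 0.2133 m
human over T_r+T_s: 0.8000·(0.2500+0.5333) = 0.6267 m
margins: 0.2500+0.0150+0.0800 = 0.3450 m
S_min ≈ 0.2000+0.2133+0.6267+0.3450  ⇒  S_min = 277/200 m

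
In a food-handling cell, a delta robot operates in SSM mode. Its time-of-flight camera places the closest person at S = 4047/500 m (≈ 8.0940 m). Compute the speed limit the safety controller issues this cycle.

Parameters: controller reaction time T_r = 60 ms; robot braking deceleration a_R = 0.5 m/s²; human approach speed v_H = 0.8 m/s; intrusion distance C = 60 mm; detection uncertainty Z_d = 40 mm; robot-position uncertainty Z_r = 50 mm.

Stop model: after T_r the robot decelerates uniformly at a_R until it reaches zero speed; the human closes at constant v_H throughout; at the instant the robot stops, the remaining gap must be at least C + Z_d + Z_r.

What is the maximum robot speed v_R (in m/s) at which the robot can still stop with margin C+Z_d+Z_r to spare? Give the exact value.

at the boundary: (1)·v² + (83/50)·v + (-987/125) = 0
  disc = (83/50)² − 4·(1)·(-987/125) = 85849/2500 ; √disc = 293/50
  v_R = (−(83/50) + 293/50) / (2·(1)) = 21/10 m/s
check:
stop time T_s = (21/10)/(1/2) = 4.2000 s
robot covers v_R·T_r = 2.1000·0.0600 = 0.1260 m before braking
braking distance = 2.1000²/(2·0.5000) = 4.4100 m
human over T_r+T_s: 0.8000·(0.0600+4.2000) = 3.4080 m
residual clearance needed = 0.0600+0.0400+0.0500 = 0.1500 m
sum ≈ 0.1260+4.4100+3.4080+0.1500 ≈ 8.0940 m = S ✓

v_R_max = 21/10 m/s = 2.1000 m/s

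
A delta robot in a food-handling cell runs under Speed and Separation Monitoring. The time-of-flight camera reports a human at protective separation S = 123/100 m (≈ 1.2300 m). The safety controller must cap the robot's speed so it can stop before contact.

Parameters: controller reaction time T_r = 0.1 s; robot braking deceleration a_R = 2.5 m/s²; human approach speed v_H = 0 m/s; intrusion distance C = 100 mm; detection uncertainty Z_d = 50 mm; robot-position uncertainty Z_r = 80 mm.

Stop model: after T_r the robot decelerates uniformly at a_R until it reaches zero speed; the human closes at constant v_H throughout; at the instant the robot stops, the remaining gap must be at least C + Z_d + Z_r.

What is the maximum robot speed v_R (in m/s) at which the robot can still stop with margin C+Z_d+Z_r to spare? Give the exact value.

quadratic (1/5)·v² + (1/10)·v + (-1) = 0
  disc = (1/10)² − 4·(1/5)·(-1) = 81/100 ; √disc = 9/10
  v_R = (−(1/10) + 9/10) / (2·(1/5)) = 2 m/s
check:
braking lasts T_s = 2/(5/2) = 0.8000 s
robot covers v_R·T_r = 2.0000·0.1000 = 0.2000 m before braking
robot covers 2.0000·0.8000 − ½·2.5000·0.8000² = 0.8000 m while stopping
human closes 0.0000·0.9000 = 0.0000 m
residual clearance needed = 0.1000+0.0500+0.0800 = 0.2300 m
sum ≈ 0.2000+0.8000+0.0000+0.2300 ≈ 1.2300 m = S ✓

v_R_max = 2 m/s = 2.0000 m/s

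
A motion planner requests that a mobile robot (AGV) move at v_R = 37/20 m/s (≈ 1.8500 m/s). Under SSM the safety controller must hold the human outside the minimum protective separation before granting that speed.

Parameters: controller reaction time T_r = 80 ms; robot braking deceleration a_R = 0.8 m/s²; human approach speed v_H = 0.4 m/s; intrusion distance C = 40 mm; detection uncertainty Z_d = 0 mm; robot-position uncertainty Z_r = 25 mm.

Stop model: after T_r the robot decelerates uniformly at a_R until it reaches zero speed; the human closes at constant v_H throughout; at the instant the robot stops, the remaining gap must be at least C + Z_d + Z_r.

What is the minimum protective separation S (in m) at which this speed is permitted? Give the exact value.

S_min = 10589/3200 m = 3.3091 m

braking lasts T_s = (37/20)/(4/5) = 2.3125 s
robot covers v_R·T_r = 1.8500·0.0800 = 0.1480 m before braking
braking distance = 1.8500²/(2·0.8000) = 2.1391 m
person approaches 0.4000·(0.0800+2.3125) = 0.9570 m
residual clearance needed = 0.0400+0.0000+0.0250 = 0.0650 m
S_min ≈ 0.1480+2.1391+0.9570+0.0650  ⇒  S_min = 10589/3200 m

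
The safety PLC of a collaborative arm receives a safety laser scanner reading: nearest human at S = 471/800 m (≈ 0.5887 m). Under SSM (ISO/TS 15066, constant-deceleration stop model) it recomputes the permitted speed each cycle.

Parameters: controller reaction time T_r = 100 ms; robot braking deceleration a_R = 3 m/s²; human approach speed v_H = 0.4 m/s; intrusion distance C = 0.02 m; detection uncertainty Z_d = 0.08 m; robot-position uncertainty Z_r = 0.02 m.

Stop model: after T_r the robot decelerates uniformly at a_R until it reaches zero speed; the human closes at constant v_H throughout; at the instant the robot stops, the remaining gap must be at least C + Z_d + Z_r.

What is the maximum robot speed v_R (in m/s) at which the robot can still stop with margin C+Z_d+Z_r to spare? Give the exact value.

at the boundary: (1/6)·v² + (7/30)·v + (-343/800) = 0
  disc = (7/30)² − 4·(1/6)·(-343/800) = 49/144 ; √disc = 7/12
  v_R = (−(7/30) + 7/12) / (2·(1/6)) = 21/20 m/s
check:
T_s = v_R/a_R = (21/20)/3 = 0.3500 s
reaction-phase robot travel = 1.0500·0.1000 = 0.1050 m
robot under decel: 1.0500²/(2·3.0000) = 0.1837 m
human closes 0.4000·0.4500 = 0.1800 m
residual clearance needed = 0.0200+0.0800+0.0200 = 0.1200 m
sum ≈ 0.1050+0.1837+0.1800+0.1200 ≈ 0.5887 m = S ✓

v_R_max = 21/20 m/s = 1.0500 m/s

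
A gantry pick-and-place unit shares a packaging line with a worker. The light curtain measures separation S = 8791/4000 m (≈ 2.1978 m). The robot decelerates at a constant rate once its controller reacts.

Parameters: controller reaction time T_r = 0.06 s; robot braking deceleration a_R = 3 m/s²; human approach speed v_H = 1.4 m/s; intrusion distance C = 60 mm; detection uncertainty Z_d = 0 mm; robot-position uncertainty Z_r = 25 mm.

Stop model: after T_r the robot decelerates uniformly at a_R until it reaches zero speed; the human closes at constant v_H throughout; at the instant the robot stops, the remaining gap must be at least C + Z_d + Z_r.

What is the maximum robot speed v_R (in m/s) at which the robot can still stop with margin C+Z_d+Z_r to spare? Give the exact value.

collect terms ⇒ (1/6)·v_R² + (79/150)·v_R + (-1623/800) = 0
  disc = (79/150)² − 4·(1/6)·(-1623/800) = 146689/90000 ; √disc = 383/300
  v_R = (−(79/150) + 383/300) / (2·(1/6)) = 9/4 m/s
check:
T_s = v_R/a_R = (9/4)/3 = 0.7500 s
reaction-phase robot travel = 2.2500·0.0600 = 0.1350 m
robot covers 2.2500·0.7500 − ½·3.0000·0.7500² = 0.8438 m while stopping
person approaches 1.4000·(0.0600+0.7500) = 1.1340 m
residual clearance needed = 0.0600+0.0000+0.0250 = 0.0850 m
sum ≈ 0.1350+0.8438+1.1340+0.0850 ≈ 2.1978 m = S ✓

v_R_max = 9/4 m/s = 2.2500 m/s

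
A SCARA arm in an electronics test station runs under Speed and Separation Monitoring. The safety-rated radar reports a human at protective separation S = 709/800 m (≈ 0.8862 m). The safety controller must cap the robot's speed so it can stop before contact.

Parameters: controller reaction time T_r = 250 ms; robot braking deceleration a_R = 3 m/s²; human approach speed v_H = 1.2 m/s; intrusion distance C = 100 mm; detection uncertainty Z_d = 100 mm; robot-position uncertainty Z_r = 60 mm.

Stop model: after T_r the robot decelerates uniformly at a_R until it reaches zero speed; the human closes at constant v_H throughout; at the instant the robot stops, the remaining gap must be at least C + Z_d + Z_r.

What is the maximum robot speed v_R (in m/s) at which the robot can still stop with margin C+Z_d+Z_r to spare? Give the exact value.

v_R_max = 9/20 m/s = 0.4500 m/s

quadratic (1/6)·v² + (13/20)·v + (-261/800) = 0
  disc = (13/20)² − 4·(1/6)·(-261/800) = 16/25 ; √disc = 4/5
  v_R = (−(13/20) + 4/5) / (2·(1/6)) = 9/20 m/s
check:
stop time T_s = (9/20)/3 = 0.1500 s
robot in T_r: 0.4500·0.2500 = 0.1125 m
robot under decel: 0.4500²/(2·3.0000) = 0.0338 m
human closes 1.2000·0.4000 = 0.4800 m
margins: 0.1000+0.1000+0.0600 = 0.2600 m
sum ≈ 0.1125+0.0338+0.4800+0.2600 ≈ 0.8862 m = S ✓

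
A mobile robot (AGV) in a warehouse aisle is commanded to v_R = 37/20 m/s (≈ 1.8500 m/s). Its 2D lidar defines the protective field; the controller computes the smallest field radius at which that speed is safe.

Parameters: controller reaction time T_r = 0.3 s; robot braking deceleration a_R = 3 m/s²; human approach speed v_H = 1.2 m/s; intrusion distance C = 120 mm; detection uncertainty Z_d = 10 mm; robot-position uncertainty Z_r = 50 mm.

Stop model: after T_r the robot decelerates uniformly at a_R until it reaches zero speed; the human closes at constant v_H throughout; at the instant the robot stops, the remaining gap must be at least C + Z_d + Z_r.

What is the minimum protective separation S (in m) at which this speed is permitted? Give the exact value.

S_min = 5773/2400 m = 2.4054 m

T_s = v_R/a_R = (37/20)/3 = 0.6167 s
robot covers v_R·T_r = 1.8500·0.3000 = 0.5550 m before braking
braking distance = 1.8500²/(2·3.0000) = 0.5704 m
human closes 1.2000·0.9167 = 1.1000 m
residual clearance needed = 0.1200+0.0100+0.0500 = 0.1800 m
S_min ≈ 0.5550+0.5704+1.1000+0.1800  ⇒  S_min = 5773/2400 m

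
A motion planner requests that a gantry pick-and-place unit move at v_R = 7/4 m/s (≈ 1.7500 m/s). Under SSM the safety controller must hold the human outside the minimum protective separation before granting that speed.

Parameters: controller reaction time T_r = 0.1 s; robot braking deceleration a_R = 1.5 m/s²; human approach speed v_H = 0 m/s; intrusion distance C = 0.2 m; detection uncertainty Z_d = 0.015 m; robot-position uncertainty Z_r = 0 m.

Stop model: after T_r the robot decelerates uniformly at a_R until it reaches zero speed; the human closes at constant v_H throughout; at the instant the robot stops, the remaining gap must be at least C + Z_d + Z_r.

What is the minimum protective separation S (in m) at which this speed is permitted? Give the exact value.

S_min = 1693/1200 m = 1.4108 m

T_s = v_R/a_R = (7/4)/(3/2) = 1.1667 s
robot in T_r: 1.7500·0.1000 = 0.1750 m
braking distance = 1.7500²/(2·1.5000) = 1.0208 m
person approaches 0.0000·(0.1000+1.1667) = 0.0000 m
residual clearance needed = 0.2000+0.0150+0.0000 = 0.2150 m
S_min ≈ 0.1750+1.0208+0.0000+0.2150  ⇒  S_min = 1693/1200 m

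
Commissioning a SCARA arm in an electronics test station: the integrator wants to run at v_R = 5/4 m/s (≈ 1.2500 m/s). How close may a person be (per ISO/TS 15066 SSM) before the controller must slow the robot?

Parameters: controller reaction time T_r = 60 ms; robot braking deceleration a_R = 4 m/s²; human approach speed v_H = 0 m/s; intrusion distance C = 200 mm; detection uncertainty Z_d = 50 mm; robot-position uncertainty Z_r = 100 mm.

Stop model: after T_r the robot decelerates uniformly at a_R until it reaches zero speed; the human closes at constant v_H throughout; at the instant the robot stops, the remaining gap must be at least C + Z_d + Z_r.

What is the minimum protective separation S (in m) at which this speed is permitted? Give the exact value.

S_min = 397/640 m = 0.6203 m

T_s = v_R/a_R = (5/4)/4 = 0.3125 s
robot in T_r: 1.2500·0.0600 = 0.0750 m
braking distance = 1.2500²/(2·4.0000) = 0.1953 m
human over T_r+T_s: 0.0000·(0.0600+0.3125) = 0.0000 m
C+Z_d+Z_r = 0.2000+0.0500+0.1000 = 0.3500 m
S_min ≈ 0.0750+0.1953+0.0000+0.3500  ⇒  S_min = 397/640 m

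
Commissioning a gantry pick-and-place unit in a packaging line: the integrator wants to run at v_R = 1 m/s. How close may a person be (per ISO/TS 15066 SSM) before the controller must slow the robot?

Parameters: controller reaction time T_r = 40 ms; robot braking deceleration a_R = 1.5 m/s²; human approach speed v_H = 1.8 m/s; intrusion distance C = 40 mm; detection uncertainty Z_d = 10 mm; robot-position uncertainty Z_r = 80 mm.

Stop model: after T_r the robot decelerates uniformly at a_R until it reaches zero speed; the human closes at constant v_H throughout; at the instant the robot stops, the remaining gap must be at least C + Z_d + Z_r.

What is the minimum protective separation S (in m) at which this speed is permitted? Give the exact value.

S_min = 2663/1500 m = 1.7753 m

braking lasts T_s = 1/(3/2) = 0.6667 s
robot in T_r: 1.0000·0.0400 = 0.0400 m
robot covers 1.0000·0.6667 − ½·1.5000·0.6667² = 0.3333 m while stopping
human closes 1.8000·0.7067 = 1.2720 m
C+Z_d+Z_r = 0.0400+0.0100+0.0800 = 0.1300 m
S_min ≈ 0.0400+0.3333+1.2720+0.1300  ⇒  S_min = 2663/1500 m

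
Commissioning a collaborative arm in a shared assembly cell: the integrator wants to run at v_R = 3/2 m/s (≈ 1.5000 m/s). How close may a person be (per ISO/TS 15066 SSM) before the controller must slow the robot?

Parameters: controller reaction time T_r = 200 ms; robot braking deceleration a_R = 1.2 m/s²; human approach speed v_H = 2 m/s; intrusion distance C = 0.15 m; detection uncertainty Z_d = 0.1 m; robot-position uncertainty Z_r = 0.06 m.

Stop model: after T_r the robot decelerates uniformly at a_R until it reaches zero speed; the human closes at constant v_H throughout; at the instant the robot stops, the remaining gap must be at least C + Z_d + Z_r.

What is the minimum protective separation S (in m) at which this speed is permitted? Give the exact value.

S_min = 1779/400 m = 4.4475 m

stop time T_s = (3/2)/(6/5) = 1.2500 s
reaction-phase robot travel = 1.5000·0.2000 = 0.3000 m
braking distance = 1.5000²/(2·1.2000) = 0.9375 m
human closes 2.0000·1.4500 = 2.9000 m
residual clearance needed = 0.1500+0.1000+0.0600 = 0.3100 m
S_min ≈ 0.3000+0.9375+2.9000+0.3100  ⇒  S_min = 1779/400 m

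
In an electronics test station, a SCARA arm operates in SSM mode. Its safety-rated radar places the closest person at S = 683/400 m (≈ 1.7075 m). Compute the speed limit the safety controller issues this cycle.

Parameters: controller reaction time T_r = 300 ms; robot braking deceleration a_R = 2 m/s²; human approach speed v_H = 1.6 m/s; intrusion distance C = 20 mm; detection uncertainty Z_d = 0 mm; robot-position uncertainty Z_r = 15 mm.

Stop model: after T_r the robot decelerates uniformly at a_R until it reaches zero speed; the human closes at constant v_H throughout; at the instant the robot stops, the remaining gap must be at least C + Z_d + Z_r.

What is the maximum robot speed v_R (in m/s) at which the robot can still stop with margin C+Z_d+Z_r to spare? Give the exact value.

collect terms ⇒ (1/4)·v_R² + (11/10)·v_R + (-477/400) = 0
  disc = (11/10)² − 4·(1/4)·(-477/400) = 961/400 ; √disc = 31/20
  v_R = (−(11/10) + 31/20) / (2·(1/4)) = 9/10 m/s
check:
T_s = v_R/a_R = (9/10)/2 = 0.4500 s
robot covers v_R·T_r = 0.9000·0.3000 = 0.2700 m before braking
braking distance = 0.9000²/(2·2.0000) = 0.2025 m
human closes 1.6000·0.7500 = 1.2000 m
residual clearance needed = 0.0200+0.0000+0.0150 = 0.0350 m
sum ≈ 0.2700+0.2025+1.2000+0.0350 ≈ 1.7075 m = S ✓

v_R_max = 9/10 m/s = 0.9000 m/s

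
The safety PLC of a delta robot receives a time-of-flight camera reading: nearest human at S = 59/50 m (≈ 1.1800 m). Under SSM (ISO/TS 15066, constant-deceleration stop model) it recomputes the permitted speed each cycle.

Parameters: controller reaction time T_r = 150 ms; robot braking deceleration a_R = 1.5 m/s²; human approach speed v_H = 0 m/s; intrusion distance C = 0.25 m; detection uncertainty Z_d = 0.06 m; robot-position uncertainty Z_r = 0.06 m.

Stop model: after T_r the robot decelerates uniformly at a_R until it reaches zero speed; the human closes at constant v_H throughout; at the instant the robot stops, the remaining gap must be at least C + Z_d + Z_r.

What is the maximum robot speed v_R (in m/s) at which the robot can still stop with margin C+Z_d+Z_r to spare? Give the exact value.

quadratic (1/3)·v² + (3/20)·v + (-81/100) = 0
  disc = (3/20)² − 4·(1/3)·(-81/100) = 441/400 ; √disc = 21/20
  v_R = (−(3/20) + 21/20) / (2·(1/3)) = 27/20 m/s
check:
stop time T_s = (27/20)/(3/2) = 0.9000 s
reaction-phase robot travel = 1.3500·0.1500 = 0.2025 m
robot covers 1.3500·0.9000 − ½·1.5000·0.9000² = 0.6075 m while stopping
person approaches 0.0000·(0.1500+0.9000) = 0.0000 m
margins: 0.2500+0.0600+0.0600 = 0.3700 m
sum ≈ 0.2025+0.6075+0.0000+0.3700 ≈ 1.1800 m = S ✓

v_R_max = 27/20 m/s = 1.3500 m/s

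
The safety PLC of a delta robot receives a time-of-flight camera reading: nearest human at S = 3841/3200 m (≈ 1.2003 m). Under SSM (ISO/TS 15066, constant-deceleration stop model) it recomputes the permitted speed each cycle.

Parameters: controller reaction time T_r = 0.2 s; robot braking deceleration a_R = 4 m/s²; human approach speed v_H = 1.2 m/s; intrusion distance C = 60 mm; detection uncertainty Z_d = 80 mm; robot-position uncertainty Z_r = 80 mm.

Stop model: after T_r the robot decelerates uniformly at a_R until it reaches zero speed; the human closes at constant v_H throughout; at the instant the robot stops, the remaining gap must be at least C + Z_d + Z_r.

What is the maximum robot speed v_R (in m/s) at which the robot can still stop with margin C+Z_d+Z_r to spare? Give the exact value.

v_R_max = 23/20 m/s = 1.1500 m/s

collect terms ⇒ (1/8)·v_R² + (1/2)·v_R + (-2369/3200) = 0
  disc = (1/2)² − 4·(1/8)·(-2369/3200) = 3969/6400 ; √disc = 63/80
  v_R = (−(1/2) + 63/80) / (2·(1/8)) = 23/20 m/s
check:
T_s = v_R/a_R = (23/20)/4 = 0.2875 s
robot covers v_R·T_r = 1.1500·0.2000 = 0.2300 m before braking
robot covers 1.1500·0.2875 − ½·4.0000·0.2875² = 0.1653 m while stopping
human over T_r+T_s: 1.2000·(0.2000+0.2875) = 0.5850 m
C+Z_d+Z_r = 0.0600+0.0800+0.0800 = 0.2200 m
sum ≈ 0.2300+0.1653+0.5850+0.2200 ≈ 1.2003 m = S ✓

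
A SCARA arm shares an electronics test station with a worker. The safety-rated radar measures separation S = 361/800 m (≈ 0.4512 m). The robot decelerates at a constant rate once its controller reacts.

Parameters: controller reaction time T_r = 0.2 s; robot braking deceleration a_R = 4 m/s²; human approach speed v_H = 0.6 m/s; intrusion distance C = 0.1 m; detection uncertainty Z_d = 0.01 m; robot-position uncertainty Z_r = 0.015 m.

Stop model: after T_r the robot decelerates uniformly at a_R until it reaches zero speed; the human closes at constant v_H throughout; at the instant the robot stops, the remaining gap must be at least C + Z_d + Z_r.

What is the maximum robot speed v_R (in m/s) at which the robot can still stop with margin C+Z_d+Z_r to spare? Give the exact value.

quadratic (1/8)·v² + (7/20)·v + (-33/160) = 0
  disc = (7/20)² − 4·(1/8)·(-33/160) = 361/1600 ; √disc = 19/40
  v_R = (−(7/20) + 19/40) / (2·(1/8)) = 1/2 m/s
check:
T_s = v_R/a_R = (1/2)/4 = 0.1250 s
reaction-phase robot travel = 0.5000·0.2000 = 0.1000 m
robot under decel: 0.5000²/(2·4.0000) = 0.0312 m
human over T_r+T_s: 0.6000·(0.2000+0.1250) = 0.1950 m
margins: 0.1000+0.0100+0.0150 = 0.1250 m
sum ≈ 0.1000+0.0312+0.1950+0.1250 ≈ 0.4512 m = S ✓

v_R_max = 1/2 m/s = 0.5000 m/s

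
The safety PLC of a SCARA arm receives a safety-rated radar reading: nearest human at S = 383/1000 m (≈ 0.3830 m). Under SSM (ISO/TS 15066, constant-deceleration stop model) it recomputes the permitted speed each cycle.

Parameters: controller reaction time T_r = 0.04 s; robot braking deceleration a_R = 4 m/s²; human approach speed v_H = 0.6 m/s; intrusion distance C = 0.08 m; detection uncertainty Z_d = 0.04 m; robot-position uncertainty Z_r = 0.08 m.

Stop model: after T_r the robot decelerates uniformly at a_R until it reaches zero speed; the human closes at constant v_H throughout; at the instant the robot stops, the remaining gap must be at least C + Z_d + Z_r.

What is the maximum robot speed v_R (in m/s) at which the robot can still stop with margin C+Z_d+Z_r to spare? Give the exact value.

collect terms ⇒ (1/8)·v_R² + (19/100)·v_R + (-159/1000) = 0
  disc = (19/100)² − 4·(1/8)·(-159/1000) = 289/2500 ; √disc = 17/50
  v_R = (−(19/100) + 17/50) / (2·(1/8)) = 3/5 m/s
check:
T_s = v_R/a_R = (3/5)/4 = 0.1500 s
robot in T_r: 0.6000·0.0400 = 0.0240 m
robot covers 0.6000·0.1500 − ½·4.0000·0.1500² = 0.0450 m while stopping
person approaches 0.6000·(0.0400+0.1500) = 0.1140 m
C+Z_d+Z_r = 0.0800+0.0400+0.0800 = 0.2000 m
sum ≈ 0.0240+0.0450+0.1140+0.2000 ≈ 0.3830 m = S ✓

v_R_max = 3/5 m/s = 0.6000 m/s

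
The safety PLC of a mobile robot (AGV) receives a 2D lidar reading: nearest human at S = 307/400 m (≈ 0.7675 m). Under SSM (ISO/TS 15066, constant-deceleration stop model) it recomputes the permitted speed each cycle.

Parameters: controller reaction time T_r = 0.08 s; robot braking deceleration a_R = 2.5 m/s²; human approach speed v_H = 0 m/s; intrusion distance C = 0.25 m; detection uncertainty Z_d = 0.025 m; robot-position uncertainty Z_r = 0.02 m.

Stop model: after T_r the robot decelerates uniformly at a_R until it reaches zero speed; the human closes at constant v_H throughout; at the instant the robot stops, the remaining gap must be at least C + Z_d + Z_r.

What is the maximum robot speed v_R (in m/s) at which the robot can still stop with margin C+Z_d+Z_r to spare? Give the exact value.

at the boundary: (1/5)·v² + (2/25)·v + (-189/400) = 0
  disc = (2/25)² − 4·(1/5)·(-189/400) = 961/2500 ; √disc = 31/50
  v_R = (−(2/25) + 31/50) / (2·(1/5)) = 27/20 m/s
check:
braking lasts T_s = (27/20)/(5/2) = 0.5400 s
reaction-phase robot travel = 1.3500·0.0800 = 0.1080 m
braking distance = 1.3500²/(2·2.5000) = 0.3645 m
person approaches 0.0000·(0.0800+0.5400) = 0.0000 m
C+Z_d+Z_r = 0.2500+0.0250+0.0200 = 0.2950 m
sum ≈ 0.1080+0.3645+0.0000+0.2950 ≈ 0.7675 m = S ✓

v_R_max = 27/20 m/s = 1.3500 m/s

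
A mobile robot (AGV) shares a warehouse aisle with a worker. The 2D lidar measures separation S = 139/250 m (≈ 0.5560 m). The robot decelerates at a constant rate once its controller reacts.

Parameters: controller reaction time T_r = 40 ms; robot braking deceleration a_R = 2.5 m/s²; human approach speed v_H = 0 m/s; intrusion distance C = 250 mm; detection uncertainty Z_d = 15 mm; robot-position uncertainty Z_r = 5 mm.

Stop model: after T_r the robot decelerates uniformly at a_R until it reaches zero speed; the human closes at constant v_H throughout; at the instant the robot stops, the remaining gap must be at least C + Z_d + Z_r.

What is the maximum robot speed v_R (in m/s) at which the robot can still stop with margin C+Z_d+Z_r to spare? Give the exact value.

at the boundary: (1/5)·v² + (1/25)·v + (-143/500) = 0
  disc = (1/25)² − 4·(1/5)·(-143/500) = 144/625 ; √disc = 12/25
  v_R = (−(1/25) + 12/25) / (2·(1/5)) = 11/10 m/s
check:
stop time T_s = (11/10)/(5/2) = 0.4400 s
robot covers v_R·T_r = 1.1000·0.0400 = 0.0440 m before braking
robot under decel: 1.1000²/(2·2.5000) = 0.2420 m
human closes 0.0000·0.4800 = 0.0000 m
C+Z_d+Z_r = 0.2500+0.0150+0.0050 = 0.2700 m
sum ≈ 0.0440+0.2420+0.0000+0.2700 ≈ 0.5560 m = S ✓

v_R_max = 11/10 m/s = 1.1000 m/s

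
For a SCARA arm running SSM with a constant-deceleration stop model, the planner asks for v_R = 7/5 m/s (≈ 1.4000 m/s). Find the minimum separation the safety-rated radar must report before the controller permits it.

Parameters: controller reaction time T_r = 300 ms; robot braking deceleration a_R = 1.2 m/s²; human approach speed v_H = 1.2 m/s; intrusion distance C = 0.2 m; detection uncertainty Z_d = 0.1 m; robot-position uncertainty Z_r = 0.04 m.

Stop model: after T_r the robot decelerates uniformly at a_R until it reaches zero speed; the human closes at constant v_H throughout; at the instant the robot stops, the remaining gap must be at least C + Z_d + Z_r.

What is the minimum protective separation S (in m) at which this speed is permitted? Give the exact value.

T_s = v_R/a_R = (7/5)/(6/5) = 1.1667 s
reaction-phase robot travel = 1.4000·0.3000 = 0.4200 m
robot under decel: 1.4000²/(2·1.2000) = 0.8167 m
human closes 1.2000·1.4667 = 1.7600 m
margins: 0.2000+0.1000+0.0400 = 0.3400 m
S_min ≈ 0.4200+0.8167+1.7600+0.3400  ⇒  S_min = 1001/300 m

S_min = 1001/300 m = 3.3367 m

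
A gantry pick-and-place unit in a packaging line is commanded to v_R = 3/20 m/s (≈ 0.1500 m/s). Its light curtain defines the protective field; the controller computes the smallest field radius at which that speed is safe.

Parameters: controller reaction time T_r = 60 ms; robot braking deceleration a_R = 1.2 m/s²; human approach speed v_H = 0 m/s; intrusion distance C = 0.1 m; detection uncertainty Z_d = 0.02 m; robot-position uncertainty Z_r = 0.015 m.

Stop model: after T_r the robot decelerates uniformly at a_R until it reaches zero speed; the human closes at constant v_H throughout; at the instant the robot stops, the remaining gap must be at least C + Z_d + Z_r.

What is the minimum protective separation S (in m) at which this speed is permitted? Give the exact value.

S_min = 1227/8000 m = 0.1534 m

T_s = v_R/a_R = (3/20)/(6/5) = 0.1250 s
robot in T_r: 0.1500·0.0600 = 0.0090 m
braking distance = 0.1500²/(2·1.2000) = 0.0094 m
person approaches 0.0000·(0.0600+0.1250) = 0.0000 m
margins: 0.1000+0.0200+0.0150 = 0.1350 m
S_min ≈ 0.0090+0.0094+0.0000+0.1350  ⇒  S_min = 1227/8000 m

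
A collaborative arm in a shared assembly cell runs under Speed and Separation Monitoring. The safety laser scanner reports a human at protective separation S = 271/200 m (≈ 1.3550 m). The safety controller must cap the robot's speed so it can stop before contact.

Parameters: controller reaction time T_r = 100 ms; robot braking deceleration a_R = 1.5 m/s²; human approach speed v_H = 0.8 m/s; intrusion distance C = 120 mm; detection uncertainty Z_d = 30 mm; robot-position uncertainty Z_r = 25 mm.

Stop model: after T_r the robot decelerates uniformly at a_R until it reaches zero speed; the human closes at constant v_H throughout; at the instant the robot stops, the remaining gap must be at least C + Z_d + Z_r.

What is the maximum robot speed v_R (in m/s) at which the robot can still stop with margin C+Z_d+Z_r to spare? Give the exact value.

v_R_max = 11/10 m/s = 1.1000 m/s

at the boundary: (1/3)·v² + (19/30)·v + (-11/10) = 0
  disc = (19/30)² − 4·(1/3)·(-11/10) = 1681/900 ; √disc = 41/30
  v_R = (−(19/30) + 41/30) / (2·(1/3)) = 11/10 m/s
check:
braking lasts T_s = (11/10)/(3/2) = 0.7333 s
robot in T_r: 1.1000·0.1000 = 0.1100 m
robot under decel: 1.1000²/(2·1.5000) = 0.4033 m
human closes 0.8000·0.8333 = 0.6667 m
margins: 0.1200+0.0300+0.0250 = 0.1750 m
sum ≈ 0.1100+0.4033+0.6667+0.1750 ≈ 1.3550 m = S ✓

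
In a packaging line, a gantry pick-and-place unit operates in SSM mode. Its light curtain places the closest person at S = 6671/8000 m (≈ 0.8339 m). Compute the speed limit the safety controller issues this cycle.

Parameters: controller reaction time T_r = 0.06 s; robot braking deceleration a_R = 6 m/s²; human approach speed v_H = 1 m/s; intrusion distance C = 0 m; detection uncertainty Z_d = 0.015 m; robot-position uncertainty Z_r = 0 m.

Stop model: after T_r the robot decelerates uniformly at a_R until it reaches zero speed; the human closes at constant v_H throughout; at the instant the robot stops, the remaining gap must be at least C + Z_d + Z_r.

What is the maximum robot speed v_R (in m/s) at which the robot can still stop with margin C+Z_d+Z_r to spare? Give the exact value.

v_R_max = 39/20 m/s = 1.9500 m/s

at the boundary: (1/12)·v² + (17/75)·v + (-6071/8000) = 0
  disc = (17/75)² − 4·(1/12)·(-6071/8000) = 109561/360000 ; √disc = 331/600
  v_R = (−(17/75) + 331/600) / (2·(1/12)) = 39/20 m/s
check:
T_s = v_R/a_R = (39/20)/6 = 0.3250 s
reaction-phase robot travel = 1.9500·0.0600 = 0.1170 m
robot covers 1.9500·0.3250 − ½·6.0000·0.3250² = 0.3169 m while stopping
human closes 1.0000·0.3850 = 0.3850 m
margins: 0.0000+0.0150+0.0000 = 0.0150 m
sum ≈ 0.1170+0.3169+0.3850+0.0150 ≈ 0.8339 m = S ✓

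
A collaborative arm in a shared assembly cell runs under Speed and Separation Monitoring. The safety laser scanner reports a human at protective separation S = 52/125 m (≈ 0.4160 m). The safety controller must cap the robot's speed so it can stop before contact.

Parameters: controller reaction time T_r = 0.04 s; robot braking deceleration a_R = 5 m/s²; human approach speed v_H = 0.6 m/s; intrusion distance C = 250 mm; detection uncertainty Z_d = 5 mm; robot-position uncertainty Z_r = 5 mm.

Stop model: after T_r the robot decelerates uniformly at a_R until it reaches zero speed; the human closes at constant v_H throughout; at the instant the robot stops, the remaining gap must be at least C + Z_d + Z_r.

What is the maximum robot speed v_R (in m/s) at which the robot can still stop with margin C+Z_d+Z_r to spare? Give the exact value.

v_R_max = 3/5 m/s = 0.6000 m/s

collect terms ⇒ (1/10)·v_R² + (4/25)·v_R + (-33/250) = 0
  disc = (4/25)² − 4·(1/10)·(-33/250) = 49/625 ; √disc = 7/25
  v_R = (−(4/25) + 7/25) / (2·(1/10)) = 3/5 m/s
check:
T_s = v_R/a_R = (3/5)/5 = 0.1200 s
reaction-phase robot travel = 0.6000·0.0400 = 0.0240 m
robot under decel: 0.6000²/(2·5.0000) = 0.0360 m
human closes 0.6000·0.1600 = 0.0960 m
C+Z_d+Z_r = 0.2500+0.0050+0.0050 = 0.2600 m
sum ≈ 0.0240+0.0360+0.0960+0.2600 ≈ 0.4160 m = S ✓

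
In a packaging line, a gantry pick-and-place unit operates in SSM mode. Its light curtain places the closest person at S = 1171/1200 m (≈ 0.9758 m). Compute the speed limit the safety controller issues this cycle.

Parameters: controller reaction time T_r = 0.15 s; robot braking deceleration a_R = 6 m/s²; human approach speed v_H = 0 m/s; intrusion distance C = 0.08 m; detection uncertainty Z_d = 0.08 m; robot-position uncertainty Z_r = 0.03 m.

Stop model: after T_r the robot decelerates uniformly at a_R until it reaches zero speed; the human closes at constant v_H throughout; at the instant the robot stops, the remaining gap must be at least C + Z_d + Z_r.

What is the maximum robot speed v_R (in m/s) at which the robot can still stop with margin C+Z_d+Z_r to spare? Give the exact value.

v_R_max = 23/10 m/s = 2.3000 m/s

quadratic (1/12)·v² + (3/20)·v + (-943/1200) = 0
  disc = (3/20)² − 4·(1/12)·(-943/1200) = 64/225 ; √disc = 8/15
  v_R = (−(3/20) + 8/15) / (2·(1/12)) = 23/10 m/s
check:
T_s = v_R/a_R = (23/10)/6 = 0.3833 s
reaction-phase robot travel = 2.3000·0.1500 = 0.3450 m
robot covers 2.3000·0.3833 − ½·6.0000·0.3833² = 0.4408 m while stopping
human closes 0.0000·0.5333 = 0.0000 m
residual clearance needed = 0.0800+0.0800+0.0300 = 0.1900 m
sum ≈ 0.3450+0.4408+0.0000+0.1900 ≈ 0.9758 m = S ✓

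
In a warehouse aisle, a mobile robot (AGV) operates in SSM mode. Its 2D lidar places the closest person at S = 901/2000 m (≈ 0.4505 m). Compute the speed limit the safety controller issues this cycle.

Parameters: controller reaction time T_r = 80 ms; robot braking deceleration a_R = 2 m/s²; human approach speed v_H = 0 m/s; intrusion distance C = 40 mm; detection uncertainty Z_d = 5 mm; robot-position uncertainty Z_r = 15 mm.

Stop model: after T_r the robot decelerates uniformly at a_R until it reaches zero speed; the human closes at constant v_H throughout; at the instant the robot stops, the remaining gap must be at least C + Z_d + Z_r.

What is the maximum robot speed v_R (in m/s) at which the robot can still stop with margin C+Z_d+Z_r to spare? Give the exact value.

at the boundary: (1/4)·v² + (2/25)·v + (-781/2000) = 0
  disc = (2/25)² − 4·(1/4)·(-781/2000) = 3969/10000 ; √disc = 63/100
  v_R = (−(2/25) + 63/100) / (2·(1/4)) = 11/10 m/s
check:
braking lasts T_s = (11/10)/2 = 0.5500 s
reaction-phase robot travel = 1.1000·0.0800 = 0.0880 m
robot covers 1.1000·0.5500 − ½·2.0000·0.5500² = 0.3025 m while stopping
human closes 0.0000·0.6300 = 0.0000 m
margins: 0.0400+0.0050+0.0150 = 0.0600 m
sum ≈ 0.0880+0.3025+0.0000+0.0600 ≈ 0.4505 m = S ✓

v_R_max = 11/10 m/s = 1.1000 m/s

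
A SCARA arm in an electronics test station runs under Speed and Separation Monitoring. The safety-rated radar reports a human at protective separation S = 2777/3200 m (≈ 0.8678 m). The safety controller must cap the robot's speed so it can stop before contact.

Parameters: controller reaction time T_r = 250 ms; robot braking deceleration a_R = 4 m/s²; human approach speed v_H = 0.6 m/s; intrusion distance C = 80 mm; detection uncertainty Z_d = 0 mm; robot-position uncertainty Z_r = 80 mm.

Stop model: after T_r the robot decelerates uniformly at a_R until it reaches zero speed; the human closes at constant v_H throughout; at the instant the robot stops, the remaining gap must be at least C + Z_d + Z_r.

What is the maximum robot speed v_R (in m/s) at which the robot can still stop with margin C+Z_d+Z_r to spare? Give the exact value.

v_R_max = 21/20 m/s = 1.0500 m/s

collect terms ⇒ (1/8)·v_R² + (2/5)·v_R + (-357/640) = 0
  disc = (2/5)² − 4·(1/8)·(-357/640) = 2809/6400 ; √disc = 53/80
  v_R = (−(2/5) + 53/80) / (2·(1/8)) = 21/20 m/s
check:
braking lasts T_s = (21/20)/4 = 0.2625 s
robot covers v_R·T_r = 1.0500·0.2500 = 0.2625 m before braking
robot under decel: 1.0500²/(2·4.0000) = 0.1378 m
human over T_r+T_s: 0.6000·(0.2500+0.2625) = 0.3075 m
C+Z_d+Z_r = 0.0800+0.0000+0.0800 = 0.1600 m
sum ≈ 0.2625+0.1378+0.3075+0.1600 ≈ 0.8678 m = S ✓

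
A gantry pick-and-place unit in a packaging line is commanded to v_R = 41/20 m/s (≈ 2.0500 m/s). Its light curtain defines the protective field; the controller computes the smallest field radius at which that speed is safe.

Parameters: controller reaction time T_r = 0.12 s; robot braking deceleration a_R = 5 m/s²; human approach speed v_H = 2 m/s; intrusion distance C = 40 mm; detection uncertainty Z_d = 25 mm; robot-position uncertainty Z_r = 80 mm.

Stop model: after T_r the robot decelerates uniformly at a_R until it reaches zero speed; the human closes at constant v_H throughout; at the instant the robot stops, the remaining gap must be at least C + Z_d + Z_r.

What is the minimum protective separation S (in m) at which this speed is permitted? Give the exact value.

braking lasts T_s = (41/20)/5 = 0.4100 s
robot in T_r: 2.0500·0.1200 = 0.2460 m
braking distance = 2.0500²/(2·5.0000) = 0.4203 m
human closes 2.0000·0.5300 = 1.0600 m
residual clearance needed = 0.0400+0.0250+0.0800 = 0.1450 m
S_min ≈ 0.2460+0.4203+1.0600+0.1450  ⇒  S_min = 1497/800 m

S_min = 1497/800 m = 1.8713 m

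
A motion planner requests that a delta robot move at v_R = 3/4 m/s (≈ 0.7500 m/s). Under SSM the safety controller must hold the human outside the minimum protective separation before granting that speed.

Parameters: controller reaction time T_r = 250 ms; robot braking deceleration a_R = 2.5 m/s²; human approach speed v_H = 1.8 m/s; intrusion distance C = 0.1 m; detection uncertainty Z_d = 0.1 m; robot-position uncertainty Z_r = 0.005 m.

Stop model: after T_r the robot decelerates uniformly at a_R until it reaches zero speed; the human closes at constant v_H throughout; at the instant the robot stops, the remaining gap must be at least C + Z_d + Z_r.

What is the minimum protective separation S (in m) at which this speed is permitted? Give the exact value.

braking lasts T_s = (3/4)/(5/2) = 0.3000 s
robot covers v_R·T_r = 0.7500·0.2500 = 0.1875 m before braking
robot covers 0.7500·0.3000 − ½·2.5000·0.3000² = 0.1125 m while stopping
human closes 1.8000·0.5500 = 0.9900 m
C+Z_d+Z_r = 0.1000+0.1000+0.0050 = 0.2050 m
S_min ≈ 0.1875+0.1125+0.9900+0.2050  ⇒  S_min = 299/200 m

S_min = 299/200 m = 1.4950 m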